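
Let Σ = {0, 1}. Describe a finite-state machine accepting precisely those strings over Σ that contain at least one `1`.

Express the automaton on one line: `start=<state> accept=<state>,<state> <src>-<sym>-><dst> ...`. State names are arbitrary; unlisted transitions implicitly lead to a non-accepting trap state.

Count `1`s, saturating at 2: state S0 means no `1` yet, S1 means one `1` seen, S2 means more than one. Each `1` increments (capped at S2); other symbols loop. Accept from {S1, S2}.
A 3-state machine:
        0   1  
>  S0   S0  S1 
 * S1   S1  S2 
 * S2   S2  S2 
(> = start, * = accepting)

start=S0 accept=S1,S2 S0-0->S0 S0-1->S1 S1-0->S1 S1-1->S2 S2-0->S2 S2-1->S2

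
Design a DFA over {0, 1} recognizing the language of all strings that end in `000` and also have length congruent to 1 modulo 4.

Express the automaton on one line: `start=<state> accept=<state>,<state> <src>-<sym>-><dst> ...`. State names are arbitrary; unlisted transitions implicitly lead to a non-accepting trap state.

Build one automaton per condition and run them in lockstep. One (4 states) tracks how much of the suffix `000` has currently been matched; the other (4 states) tracks the input length modulo 4. Each combined state is a pair, one component from each; accept when both components accept.
16 states suffice.
          0    1  
>  S0     S1   S2 
   S1     S3   S4 
   S2     S5   S4 
   S3     S6   S7 
   S4     S8   S7 
   S5     S9   S7 
   S6    S10   S0 
   S7    S11   S0 
   S8    S12   S0 
   S9    S10   S0 
   S10   S13   S2 
   S11   S14   S2 
   S12   S13   S2 
 * S13   S15   S4 
   S14   S15   S4 
   S15    S6   S7 
(> = start, * = accepting)

start=S0 accept=S13 S0-0->S1 S0-1->S2 S1-0->S3 S1-1->S4 S2-0->S5 S2-1->S4 S3-0->S6 S3-1->S7 S4-0->S8 S4-1->S7 S5-0->S9 S5-1->S7 S6-0->S10 S6-1->S0 S7-0->S11 S7-1->S0 S8-0->S12 S8-1->S0 S9-0->S10 S9-1->S0 S10-0->S13 S10-1->S2 S11-0->S14 S11-1->S2 S12-0->S13 S12-1->S2 S13-0->S15 S13-1->S4 S14-0->S15 S14-1->S4 S15-0->S6 S15-1->S7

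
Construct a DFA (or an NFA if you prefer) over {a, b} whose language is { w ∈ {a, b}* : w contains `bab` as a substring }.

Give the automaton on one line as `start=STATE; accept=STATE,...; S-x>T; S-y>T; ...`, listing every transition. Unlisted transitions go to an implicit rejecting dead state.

start=S0; accept=S3; S0-a>S0; S0-b>S1; S1-a>S2; S1-b>S1; S2-a>S0; S2-b>S3; S3-a>S3; S3-b>S3

States S0..S2 record the length of the longest prefix of `bab` that matches the current input suffix. Reaching S3 means `bab` has been seen, and we stay there forever. Accept from S3.
A 4-state machine:
        a   b  
>  S0   S0  S1 
   S1   S2  S1 
   S2   S0  S3 
 * S3   S3  S3 
(> = start, * = accepting)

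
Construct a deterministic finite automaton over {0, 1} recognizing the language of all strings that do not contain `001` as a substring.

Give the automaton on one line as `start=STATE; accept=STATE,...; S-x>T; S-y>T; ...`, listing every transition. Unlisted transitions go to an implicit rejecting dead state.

This is the complement of 'contains `001`'. Use the same substring-matching states — s0 through s3 holding how much of `001` has just been matched — but flip the accepting set: everything except the trap s3 accepts.
4 states suffice.
        0   1  
>* s0   s1  s0 
 * s1   s2  s0 
 * s2   s2  s3 
   s3   s3  s3 
(> = start, * = accepting)

start=s0; accept=s0,s1,s2; s0-0>s1; s0-1>s0; s1-0>s2; s1-1>s0; s2-0>s2; s2-1>s3; s3-0>s3; s3-1>s3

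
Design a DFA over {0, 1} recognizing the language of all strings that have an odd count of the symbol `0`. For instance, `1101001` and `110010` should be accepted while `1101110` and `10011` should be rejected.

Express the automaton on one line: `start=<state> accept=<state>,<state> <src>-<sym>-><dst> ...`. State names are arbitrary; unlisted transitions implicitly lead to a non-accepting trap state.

The only thing that matters is how many `0`s have appeared, reduced mod 2. Use one state per residue: S0 for 0, …, S1 for 1. Reading `0` moves to the next residue; anything else stays put. S1 is accepting.
2 states suffice.
        0   1  
>  S0   S1  S0 
 * S1   S0  S1 
(> = start, * = accepting)

start=S0 accept=S1 S0-0->S1 S0-1->S0 S1-0->S0 S1-1->S1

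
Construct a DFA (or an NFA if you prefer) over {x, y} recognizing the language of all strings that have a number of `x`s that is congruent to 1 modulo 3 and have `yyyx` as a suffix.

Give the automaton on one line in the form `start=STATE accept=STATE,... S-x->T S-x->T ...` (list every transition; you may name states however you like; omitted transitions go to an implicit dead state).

start=q0 accept=q11 q0-x->q1 q0-y->q2 q1-x->q3 q1-y->q4 q2-x->q1 q2-y->q5 q3-x->q0 q3-y->q6 q4-x->q3 q4-y->q7 q5-x->q1 q5-y->q8 q6-x->q0 q6-y->q9 q7-x->q3 q7-y->q10 q8-x->q11 q8-y->q8 q9-x->q0 q9-y->q12 q10-x->q13 q10-y->q10 q11-x->q3 q11-y->q4 q12-x->q14 q12-y->q12 q13-x->q0 q13-y->q6 q14-x->q1 q14-y->q2

Build one automaton per condition and run them in lockstep. One (3 states) tracks the count of `x`s modulo 3; the other (5 states) tracks how much of the suffix `yyyx` has currently been matched. Each combined state is a pair, one component from each; accept when both components accept.
A 15-state machine:
          x    y  
>  q0     q1   q2 
   q1     q3   q4 
   q2     q1   q5 
   q3     q0   q6 
   q4     q3   q7 
   q5     q1   q8 
   q6     q0   q9 
   q7     q3  q10 
   q8    q11   q8 
   q9     q0  q12 
   q10   q13  q10 
 * q11    q3   q4 
   q12   q14  q12 
   q13    q0   q6 
   q14    q1   q2 
(> = start, * = accepting)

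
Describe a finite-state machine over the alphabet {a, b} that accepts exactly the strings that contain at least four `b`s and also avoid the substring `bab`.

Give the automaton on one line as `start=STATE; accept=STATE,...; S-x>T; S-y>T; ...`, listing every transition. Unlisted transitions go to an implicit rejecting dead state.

start=q0; accept=q10,q12,q13; q0-a>q0; q0-b>q1; q1-a>q2; q1-b>q3; q2-a>q4; q2-b>q5; q3-a>q6; q3-b>q7; q4-a>q4; q4-b>q3; q5-a>q5; q5-b>q5; q6-a>q8; q6-b>q5; q7-a>q9; q7-b>q10; q8-a>q8; q8-b>q7; q9-a>q11; q9-b>q5; q10-a>q12; q10-b>q10; q11-a>q11; q11-b>q10; q12-a>q13; q12-b>q5; q13-a>q13; q13-b>q10

Build one automaton per condition and run them in lockstep. One (6 states) tracks the count of `b`s, saturating at 5; the other (4 states) tracks partial matches of the forbidden pattern `bab`. Each combined state is a pair, one component from each; accept when both components accept. Minimizing collapses redundant product states.
14 states suffice.
          a    b  
>  q0     q0   q1 
   q1     q2   q3 
   q2     q4   q5 
   q3     q6   q7 
   q4     q4   q3 
   q5     q5   q5 
   q6     q8   q5 
   q7     q9  q10 
   q8     q8   q7 
   q9    q11   q5 
 * q10   q12  q10 
   q11   q11  q10 
 * q12   q13   q5 
 * q13   q13  q10 
(> = start, * = accepting)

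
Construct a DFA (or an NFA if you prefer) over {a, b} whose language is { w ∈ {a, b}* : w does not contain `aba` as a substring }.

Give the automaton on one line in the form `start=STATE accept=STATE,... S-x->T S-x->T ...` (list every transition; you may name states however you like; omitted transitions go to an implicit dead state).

start=q0 accept=q0,q1,q2 q0-a->q1 q0-b->q0 q1-a->q1 q1-b->q2 q2-a->q3 q2-b->q0 q3-a->q3 q3-b->q3

Track partial matches of the forbidden pattern `aba`. State q3 is a dead state reached once `aba` has occurred; every other state accepts. q0 means no part of `aba` is currently matched.
4 states suffice.
        a   b  
>* q0   q1  q0 
 * q1   q1  q2 
 * q2   q3  q0 
   q3   q3  q3 
(> = start, * = accepting)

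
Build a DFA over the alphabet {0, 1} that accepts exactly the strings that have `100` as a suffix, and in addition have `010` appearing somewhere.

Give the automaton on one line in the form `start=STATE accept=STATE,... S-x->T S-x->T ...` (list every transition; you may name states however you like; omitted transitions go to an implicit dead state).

Build one automaton per condition and run them in lockstep. The first has 4 states tracking how much of the suffix `100` has currently been matched; the second has 4 states tracking whether and how much of `010` has been seen. A product state is a pair (one from each), accepting exactly when both do. After merging equivalent states the machine shrinks.
A 7-state machine:
        0   1  
>  S0   S1  S0 
   S1   S1  S2 
   S2   S3  S0 
   S3   S4  S5 
 * S4   S6  S5 
   S5   S3  S5 
   S6   S6  S5 
(> = start, * = accepting)

start=S0 accept=S4 S0-0->S1 S0-1->S0 S1-0->S1 S1-1->S2 S2-0->S3 S2-1->S0 S3-0->S4 S3-1->S5 S4-0->S6 S4-1->S5 S5-0->S3 S5-1->S5 S6-0->S6 S6-1->S5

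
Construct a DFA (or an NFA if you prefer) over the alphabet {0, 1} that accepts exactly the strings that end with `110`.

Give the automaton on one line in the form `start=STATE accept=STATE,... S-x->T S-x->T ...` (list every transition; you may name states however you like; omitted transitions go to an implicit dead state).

start=A accept=D A-0->A A-1->B B-0->A B-1->C C-0->D C-1->C D-0->A D-1->B

Let each state record the length of the longest suffix of the input read so far that is also a prefix of `110`. B means the last symbol is `1`; C means the last 2 symbols are `11`; D means the last 3 symbols are `110`. Accept only at D, where the string currently ends in `110`.
With 4 states:
       0  1 
>  A   A  B 
   B   A  C 
   C   D  C 
 * D   A  B 
(> = start, * = accepting)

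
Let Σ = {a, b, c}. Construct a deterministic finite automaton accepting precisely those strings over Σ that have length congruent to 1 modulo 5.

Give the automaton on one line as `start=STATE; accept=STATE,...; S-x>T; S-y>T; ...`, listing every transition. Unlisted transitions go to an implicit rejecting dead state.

Only the length mod 5 matters, so use a 5-cycle: from any state, every input symbol moves to the next state, wrapping q4 back to q0. Mark q1 accepting.
        a   b   c  
>  q0   q1  q1  q1 
 * q1   q2  q2  q2 
   q2   q3  q3  q3 
   q3   q4  q4  q4 
   q4   q0  q0  q0 
(> = start, * = accepting)

start=q0; accept=q1; q0-a>q1; q0-b>q1; q0-c>q1; q1-a>q2; q1-b>q2; q1-c>q2; q2-a>q3; q2-b>q3; q2-c>q3; q3-a>q4; q3-b>q4; q3-c>q4; q4-a>q0; q4-b>q0; q4-c>q0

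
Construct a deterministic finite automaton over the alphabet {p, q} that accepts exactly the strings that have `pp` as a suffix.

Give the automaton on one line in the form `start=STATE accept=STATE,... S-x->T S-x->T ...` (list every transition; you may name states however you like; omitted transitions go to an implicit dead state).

Let each state record the length of the longest suffix of the input read so far that is also a prefix of `pp`. s1 means the last symbol is `p`; s2 means the last 2 symbols are `pp`. Accept only at s2, where the string currently ends in `pp`.
A 3-state machine:
        p   q  
>  s0   s1  s0 
   s1   s2  s0 
 * s2   s2  s0 
(> = start, * = accepting)

start=s0 accept=s2 s0-p->s1 s0-q->s0 s1-p->s2 s1-q->s0 s2-p->s2 s2-q->s0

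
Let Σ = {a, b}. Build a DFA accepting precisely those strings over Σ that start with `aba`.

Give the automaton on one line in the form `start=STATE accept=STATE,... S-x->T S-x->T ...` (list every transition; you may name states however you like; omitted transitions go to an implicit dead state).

Check the first 3 symbols one by one: q0 through q2 record how many have matched `aba` so far; any wrong symbol goes to the dead state q4. After all 3 match we enter the accepting sink q3.
A 5-state machine:
        a   b  
>  q0   q1  q4 
   q1   q4  q2 
   q2   q3  q4 
 * q3   q3  q3 
   q4   q4  q4 
(> = start, * = accepting)

start=q0 accept=q3 q0-a->q1 q0-b->q4 q1-a->q4 q1-b->q2 q2-a->q3 q2-b->q4 q3-a->q3 q3-b->q3 q4-a->q4 q4-b->q4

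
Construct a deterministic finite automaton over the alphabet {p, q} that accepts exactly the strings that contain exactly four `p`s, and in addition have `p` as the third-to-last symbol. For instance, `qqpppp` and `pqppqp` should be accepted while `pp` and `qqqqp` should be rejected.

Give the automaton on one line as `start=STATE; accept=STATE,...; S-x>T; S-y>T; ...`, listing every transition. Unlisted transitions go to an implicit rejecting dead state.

start=s0; accept=s5,s9,s10,s13; s0-p>s1; s0-q>s0; s1-p>s2; s1-q>s1; s2-p>s3; s2-q>s4; s3-p>s5; s3-q>s6; s4-p>s7; s4-q>s4; s5-p>s8; s5-q>s9; s6-p>s10; s6-q>s11; s7-p>s12; s7-q>s6; s8-p>s8; s8-q>s8; s9-p>s8; s9-q>s13; s10-p>s8; s10-q>s14; s11-p>s15; s11-q>s11; s12-p>s8; s12-q>s9; s13-p>s8; s13-q>s8; s14-p>s8; s14-q>s13; s15-p>s8; s15-q>s14

Run two small machines in parallel and take their product. The first has 6 states tracking the count of `p`s, saturating at 5; the second has 15 states tracking the last 3 symbols read. A product state is a pair (one from each), accepting exactly when both do. After merging equivalent states the machine shrinks.
          p    q  
>  s0     s1   s0 
   s1     s2   s1 
   s2     s3   s4 
   s3     s5   s6 
   s4     s7   s4 
 * s5     s8   s9 
   s6    s10  s11 
   s7    s12   s6 
   s8     s8   s8 
 * s9     s8  s13 
 * s10    s8  s14 
   s11   s15  s11 
   s12    s8   s9 
 * s13    s8   s8 
   s14    s8  s13 
   s15    s8  s14 
(> = start, * = accepting)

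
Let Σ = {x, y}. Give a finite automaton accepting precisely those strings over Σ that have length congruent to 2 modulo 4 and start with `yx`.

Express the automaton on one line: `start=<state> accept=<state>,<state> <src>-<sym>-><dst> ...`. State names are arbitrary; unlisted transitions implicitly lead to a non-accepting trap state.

Run two small machines in parallel and take their product. The first has 4 states tracking the input length modulo 4; the second has 4 states tracking whether the input so far still matches the prefix `yx`. A product state is a pair (one from each), accepting exactly when both do.
A 10-state machine:
        x   y  
>  q0   q1  q2 
   q1   q3  q3 
   q2   q4  q3 
   q3   q5  q5 
 * q4   q6  q6 
   q5   q7  q7 
   q6   q8  q8 
   q7   q1  q1 
   q8   q9  q9 
   q9   q4  q4 
(> = start, * = accepting)

start=q0 accept=q4 q0-x->q1 q0-y->q2 q1-x->q3 q1-y->q3 q2-x->q4 q2-y->q3 q3-x->q5 q3-y->q5 q4-x->q6 q4-y->q6 q5-x->q7 q5-y->q7 q6-x->q8 q6-y->q8 q7-x->q1 q7-y->q1 q8-x->q9 q8-y->q9 q9-x->q4 q9-y->q4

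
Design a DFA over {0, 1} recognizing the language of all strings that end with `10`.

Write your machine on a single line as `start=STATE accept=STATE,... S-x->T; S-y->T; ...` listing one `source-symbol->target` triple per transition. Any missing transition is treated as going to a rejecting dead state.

start=S0; accept=S2; S0-0->S0; S0-1->S1; S1-0->S2; S1-1->S1; S2-0->S0; S2-1->S1

Let each state record the length of the longest suffix of the input read so far that is also a prefix of `10`. S1 means the last symbol is `1`; S2 means the last 2 symbols are `10`. Accept only at S2, where the string currently ends in `10`.
        0   1  
>  S0   S0  S1 
   S1   S2  S1 
 * S2   S0  S1 
(> = start, * = accepting)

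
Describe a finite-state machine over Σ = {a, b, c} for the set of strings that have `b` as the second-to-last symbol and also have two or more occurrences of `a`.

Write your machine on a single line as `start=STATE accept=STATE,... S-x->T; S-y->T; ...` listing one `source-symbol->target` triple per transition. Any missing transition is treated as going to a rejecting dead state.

Build one automaton per condition and run them in lockstep. One (13 states) tracks the last 2 symbols read; the other (4 states) tracks the count of `a`s, saturating at 3. Each combined state is a pair, one component from each; accept when both components accept. Minimizing collapses redundant product states.
A 7-state machine:
        a   b   c  
>  q0   q1  q0  q0 
   q1   q2  q3  q1 
   q2   q2  q4  q2 
   q3   q5  q3  q1 
   q4   q5  q6  q5 
 * q5   q2  q4  q2 
 * q6   q5  q6  q5 
(> = start, * = accepting)

start=q0; accept=q5,q6; q0-a->q1; q0-b->q0; q0-c->q0; q1-a->q2; q1-b->q3; q1-c->q1; q2-a->q2; q2-b->q4; q2-c->q2; q3-a->q5; q3-b->q3; q3-c->q1; q4-a->q5; q4-b->q6; q4-c->q5; q5-a->q2; q5-b->q4; q5-c->q2; q6-a->q5; q6-b->q6; q6-c->q5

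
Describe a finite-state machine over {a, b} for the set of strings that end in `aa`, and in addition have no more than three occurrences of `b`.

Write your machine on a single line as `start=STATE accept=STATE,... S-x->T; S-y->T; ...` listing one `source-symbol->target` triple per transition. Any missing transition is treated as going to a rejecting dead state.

Handle the two conditions separately and then intersect. The first has 3 states tracking how much of the suffix `aa` has currently been matched; the second has 5 states tracking the count of `b`s, saturating at 4. A product state is a pair (one from each), accepting exactly when both do.
          a    b  
>  q0     q1   q2 
   q1     q3   q2 
   q2     q4   q5 
 * q3     q3   q2 
   q4     q6   q5 
   q5     q7   q8 
 * q6     q6   q5 
   q7     q9   q8 
   q8    q10  q11 
 * q9     q9   q8 
   q10   q12  q11 
   q11   q13  q11 
 * q12   q12  q11 
   q13   q14  q11 
   q14   q14  q11 
(> = start, * = accepting)

start=q0; accept=q3,q6,q9,q12; q0-a->q1; q0-b->q2; q1-a->q3; q1-b->q2; q2-a->q4; q2-b->q5; q3-a->q3; q3-b->q2; q4-a->q6; q4-b->q5; q5-a->q7; q5-b->q8; q6-a->q6; q6-b->q5; q7-a->q9; q7-b->q8; q8-a->q10; q8-b->q11; q9-a->q9; q9-b->q8; q10-a->q12; q10-b->q11; q11-a->q13; q11-b->q11; q12-a->q12; q12-b->q11; q13-a->q14; q13-b->q11; q14-a->q14; q14-b->q11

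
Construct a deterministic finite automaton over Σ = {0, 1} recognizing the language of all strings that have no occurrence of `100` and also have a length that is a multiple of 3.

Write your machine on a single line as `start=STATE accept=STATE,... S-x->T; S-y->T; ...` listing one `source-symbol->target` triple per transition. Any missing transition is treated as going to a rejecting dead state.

start=q0; accept=q0,q6,q7; q0-0->q1; q0-1->q2; q1-0->q3; q1-1->q4; q2-0->q5; q2-1->q4; q3-0->q0; q3-1->q6; q4-0->q7; q4-1->q6; q5-0->q8; q5-1->q6; q6-0->q9; q6-1->q2; q7-0->q8; q7-1->q2; q8-0->q8; q8-1->q8; q9-0->q8; q9-1->q4

Handle the two conditions separately and then intersect. The first has 4 states tracking partial matches of the forbidden pattern `100`; the second has 3 states tracking the input length modulo 3. A product state is a pair (one from each), accepting exactly when both do. Minimizing collapses redundant product states.
A 10-state machine:
        0   1  
>* q0   q1  q2 
   q1   q3  q4 
   q2   q5  q4 
   q3   q0  q6 
   q4   q7  q6 
   q5   q8  q6 
 * q6   q9  q2 
 * q7   q8  q2 
   q8   q8  q8 
   q9   q8  q4 
(> = start, * = accepting)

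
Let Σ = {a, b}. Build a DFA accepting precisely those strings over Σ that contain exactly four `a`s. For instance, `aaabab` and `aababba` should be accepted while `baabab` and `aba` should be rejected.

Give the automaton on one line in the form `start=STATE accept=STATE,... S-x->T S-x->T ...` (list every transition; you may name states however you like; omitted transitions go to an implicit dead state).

Count `a`s, saturating at 5: states s0 through s4 mean 0 through 4 `a`s seen; s5 means more than 4. Each `a` increments (capped at s5); other symbols loop. Accept from {s4}.
A 6-state machine:
        a   b  
>  s0   s1  s0 
   s1   s2  s1 
   s2   s3  s2 
   s3   s4  s3 
 * s4   s5  s4 
   s5   s5  s5 
(> = start, * = accepting)

start=s0 accept=s4 s0-a->s1 s0-b->s0 s1-a->s2 s1-b->s1 s2-a->s3 s2-b->s2 s3-a->s4 s3-b->s3 s4-a->s5 s4-b->s4 s5-a->s5 s5-b->s5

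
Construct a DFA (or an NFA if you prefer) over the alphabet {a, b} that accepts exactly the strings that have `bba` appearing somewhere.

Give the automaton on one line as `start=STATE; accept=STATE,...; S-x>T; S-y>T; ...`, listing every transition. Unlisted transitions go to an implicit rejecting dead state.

Track how much of `bba` has been matched so far: state S0 is no progress, S3 is the absorbing accept state reached once `bba` has occurred. Intermediate states record partial matches; on a mismatch, fall back to the longest reusable overlap.
        a   b  
>  S0   S0  S1 
   S1   S0  S2 
   S2   S3  S2 
 * S3   S3  S3 
(> = start, * = accepting)

start=S0; accept=S3; S0-a>S0; S0-b>S1; S1-a>S0; S1-b>S2; S2-a>S3; S2-b>S2; S3-a>S3; S3-b>S3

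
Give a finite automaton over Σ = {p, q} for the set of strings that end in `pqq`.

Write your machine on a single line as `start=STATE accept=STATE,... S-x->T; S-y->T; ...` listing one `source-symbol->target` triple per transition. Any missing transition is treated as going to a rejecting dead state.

start=A; accept=D; A-p->B; A-q->A; B-p->B; B-q->C; C-p->B; C-q->D; D-p->B; D-q->A

Let each state record the length of the longest suffix of the input read so far that is also a prefix of `pqq`. B means the last symbol is `p`; C means the last 2 symbols are `pq`; D means the last 3 symbols are `pqq`. Accept only at D, where the string currently ends in `pqq`.
       p  q 
>  A   B  A 
   B   B  C 
   C   B  D 
 * D   B  A 
(> = start, * = accepting)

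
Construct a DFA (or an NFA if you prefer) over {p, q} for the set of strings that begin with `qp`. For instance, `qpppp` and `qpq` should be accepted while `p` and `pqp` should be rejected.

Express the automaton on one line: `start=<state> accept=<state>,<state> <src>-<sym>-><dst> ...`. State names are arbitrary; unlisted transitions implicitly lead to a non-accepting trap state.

start=s0 accept=s2 s0-p->s3 s0-q->s1 s1-p->s2 s1-q->s3 s2-p->s2 s2-q->s2 s3-p->s3 s3-q->s3

Walk along `qp` while the input agrees: from s0 take `q` to s1, and so on. Any deviation drops to the rejecting sink s3. Once s2 is reached the prefix is confirmed and every continuation is accepted.
4 states suffice.
        p   q  
>  s0   s3  s1 
   s1   s2  s3 
 * s2   s2  s2 
   s3   s3  s3 
(> = start, * = accepting)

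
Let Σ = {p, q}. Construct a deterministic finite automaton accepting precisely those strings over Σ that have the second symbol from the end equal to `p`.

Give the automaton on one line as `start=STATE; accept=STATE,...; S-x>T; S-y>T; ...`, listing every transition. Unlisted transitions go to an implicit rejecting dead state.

start=s0; accept=s3,s4; s0-p>s1; s0-q>s2; s1-p>s3; s1-q>s4; s2-p>s5; s2-q>s6; s3-p>s3; s3-q>s4; s4-p>s5; s4-q>s6; s5-p>s3; s5-q>s4; s6-p>s5; s6-q>s6

A DFA must remember the last 2 symbols (since which symbol is second-to-last isn't known until the input ends). Use one state per possible window of the last ≤2 symbols; accept from those whose window starts with `p`.
With 7 states:
        p   q  
>  s0   s1  s2 
   s1   s3  s4 
   s2   s5  s6 
 * s3   s3  s4 
 * s4   s5  s6 
   s5   s3  s4 
   s6   s5  s6 
(> = start, * = accepting)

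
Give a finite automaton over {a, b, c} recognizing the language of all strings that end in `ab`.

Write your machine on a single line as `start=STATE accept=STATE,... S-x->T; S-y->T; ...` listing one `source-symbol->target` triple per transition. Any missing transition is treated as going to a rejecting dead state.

start=q0; accept=q2; q0-a->q1; q0-b->q0; q0-c->q0; q1-a->q1; q1-b->q2; q1-c->q0; q2-a->q1; q2-b->q0; q2-c->q0

Remember how much of `ab` the current input suffix matches. State q0 means no match yet; q1 means the last symbol is `a`; q2 means the last 2 symbols are `ab`. Only q2 accepts. On a mismatch, fall back to the longest proper suffix that is still a prefix of `ab`.
A 3-state machine:
        a   b   c  
>  q0   q1  q0  q0 
   q1   q1  q2  q0 
 * q2   q1  q0  q0 
(> = start, * = accepting)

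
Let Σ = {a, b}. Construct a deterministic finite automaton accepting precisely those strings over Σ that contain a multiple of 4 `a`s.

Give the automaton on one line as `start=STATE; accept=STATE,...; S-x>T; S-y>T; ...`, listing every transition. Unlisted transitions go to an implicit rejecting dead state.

The only thing that matters is how many `a`s have appeared, reduced mod 4. Use one state per residue: q0 for 0, …, q3 for 3. Reading `a` moves to the next residue; anything else stays put. q0 is accepting.
A 4-state machine:
        a   b  
>* q0   q1  q0 
   q1   q2  q1 
   q2   q3  q2 
   q3   q0  q3 
(> = start, * = accepting)

start=q0; accept=q0; q0-a>q1; q0-b>q0; q1-a>q2; q1-b>q1; q2-a>q3; q2-b>q2; q3-a>q0; q3-b>q3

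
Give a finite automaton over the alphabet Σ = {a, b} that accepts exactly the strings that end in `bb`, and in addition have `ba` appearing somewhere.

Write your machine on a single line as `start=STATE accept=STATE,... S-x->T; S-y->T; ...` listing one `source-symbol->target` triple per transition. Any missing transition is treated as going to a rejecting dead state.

start=q0; accept=q4; q0-a->q0; q0-b->q1; q1-a->q2; q1-b->q1; q2-a->q2; q2-b->q3; q3-a->q2; q3-b->q4; q4-a->q2; q4-b->q4

Handle the two conditions separately and then intersect. The first has 3 states tracking how much of the suffix `bb` has currently been matched; the second has 3 states tracking whether and how much of `ba` has been seen. A product state is a pair (one from each), accepting exactly when both do. Equivalent product states are then merged.
A 5-state machine:
        a   b  
>  q0   q0  q1 
   q1   q2  q1 
   q2   q2  q3 
   q3   q2  q4 
 * q4   q2  q4 
(> = start, * = accepting)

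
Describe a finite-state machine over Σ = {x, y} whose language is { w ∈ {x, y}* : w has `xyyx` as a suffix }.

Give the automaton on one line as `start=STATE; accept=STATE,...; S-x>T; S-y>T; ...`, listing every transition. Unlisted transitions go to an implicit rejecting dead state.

Remember how much of `xyyx` the current input suffix matches. State A means no match yet; B means the last symbol is `x`; C means the last 2 symbols are `xy`; D means the last 3 symbols are `xyy`; E means the last 4 symbols are `xyyx`. Only E accepts. On a mismatch, fall back to the longest proper suffix that is still a prefix of `xyyx`.
With 5 states:
       x  y 
>  A   B  A 
   B   B  C 
   C   B  D 
   D   E  A 
 * E   B  C 
(> = start, * = accepting)

start=A; accept=E; A-x>B; A-y>A; B-x>B; B-y>C; C-x>B; C-y>D; D-x>E; D-y>A; E-x>B; E-y>C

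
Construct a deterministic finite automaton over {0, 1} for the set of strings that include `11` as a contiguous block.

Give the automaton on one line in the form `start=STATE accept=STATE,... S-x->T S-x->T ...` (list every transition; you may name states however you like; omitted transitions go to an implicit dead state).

start=S0 accept=S2 S0-0->S0 S0-1->S1 S1-0->S0 S1-1->S2 S2-0->S2 S2-1->S2

States S0..S1 record the length of the longest prefix of `11` that matches the current input suffix. Reaching S2 means `11` has been seen, and we stay there forever. Accept from S2.
With 3 states:
        0   1  
>  S0   S0  S1 
   S1   S0  S2 
 * S2   S2  S2 
(> = start, * = accepting)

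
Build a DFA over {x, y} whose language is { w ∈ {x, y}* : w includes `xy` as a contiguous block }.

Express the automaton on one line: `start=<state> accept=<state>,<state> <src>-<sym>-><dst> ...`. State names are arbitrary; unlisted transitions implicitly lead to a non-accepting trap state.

start=q0 accept=q2 q0-x->q1 q0-y->q0 q1-x->q1 q1-y->q2 q2-x->q2 q2-y->q2

Track how much of `xy` has been matched so far: state q0 is no progress, q2 is the absorbing accept state reached once `xy` has occurred. Intermediate states record partial matches; on a mismatch, fall back to the longest reusable overlap.
A 3-state machine:
        x   y  
>  q0   q1  q0 
   q1   q1  q2 
 * q2   q2  q2 
(> = start, * = accepting)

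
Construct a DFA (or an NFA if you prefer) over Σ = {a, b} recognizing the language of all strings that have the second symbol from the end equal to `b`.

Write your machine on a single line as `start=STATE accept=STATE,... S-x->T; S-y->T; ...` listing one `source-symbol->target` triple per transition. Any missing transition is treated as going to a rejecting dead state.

Because acceptance depends on a position counted from the end, the machine has to buffer the most recent 2 symbols. Make each state the string of the last up-to-2 symbols read; on input `x` shift the window left and append `x`. Accept when the buffered window has length 2 and begins with `b`.
7 states suffice.
        a   b  
>  S0   S1  S2 
   S1   S3  S4 
   S2   S5  S6 
   S3   S3  S4 
   S4   S5  S6 
 * S5   S3  S4 
 * S6   S5  S6 
(> = start, * = accepting)

start=S0; accept=S5,S6; S0-a->S1; S0-b->S2; S1-a->S3; S1-b->S4; S2-a->S5; S2-b->S6; S3-a->S3; S3-b->S4; S4-a->S5; S4-b->S6; S5-a->S3; S5-b->S4; S6-a->S5; S6-b->S6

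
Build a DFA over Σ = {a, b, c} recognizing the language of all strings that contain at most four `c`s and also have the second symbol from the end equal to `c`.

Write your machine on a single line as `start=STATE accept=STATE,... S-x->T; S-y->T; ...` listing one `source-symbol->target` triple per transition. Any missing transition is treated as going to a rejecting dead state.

Handle the two conditions separately and then intersect. One (6 states) tracks the count of `c`s, saturating at 5; the other (13 states) tracks the last 2 symbols read. Each combined state is a pair, one component from each; accept when both components accept. After merging equivalent states the machine shrinks.
A 16-state machine:
          a    b    c  
>  S0     S0   S0   S1 
   S1     S2   S2   S3 
 * S2     S4   S4   S5 
 * S3     S6   S6   S7 
   S4     S4   S4   S5 
   S5     S6   S6   S7 
 * S6     S8   S8   S9 
 * S7    S10  S10  S11 
   S8     S8   S8   S9 
   S9    S10  S10  S11 
 * S10   S12  S12  S13 
 * S11   S14  S14  S15 
   S12   S12  S12  S13 
   S13   S14  S14  S15 
 * S14   S15  S15  S15 
   S15   S15  S15  S15 
(> = start, * = accepting)

start=S0; accept=S2,S3,S6,S7,S10,S11,S14; S0-a->S0; S0-b->S0; S0-c->S1; S1-a->S2; S1-b->S2; S1-c->S3; S2-a->S4; S2-b->S4; S2-c->S5; S3-a->S6; S3-b->S6; S3-c->S7; S4-a->S4; S4-b->S4; S4-c->S5; S5-a->S6; S5-b->S6; S5-c->S7; S6-a->S8; S6-b->S8; S6-c->S9; S7-a->S10; S7-b->S10; S7-c->S11; S8-a->S8; S8-b->S8; S8-c->S9; S9-a->S10; S9-b->S10; S9-c->S11; S10-a->S12; S10-b->S12; S10-c->S13; S11-a->S14; S11-b->S14; S11-c->S15; S12-a->S12; S12-b->S12; S12-c->S13; S13-a->S14; S13-b->S14; S13-c->S15; S14-a->S15; S14-b->S15; S14-c->S15; S15-a->S15; S15-b->S15; S15-c->S15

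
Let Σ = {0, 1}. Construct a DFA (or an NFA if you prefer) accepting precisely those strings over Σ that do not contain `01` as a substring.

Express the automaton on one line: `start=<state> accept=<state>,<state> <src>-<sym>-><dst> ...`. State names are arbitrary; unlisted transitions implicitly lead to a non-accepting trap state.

start=q0 accept=q0,q1 q0-0->q1 q0-1->q0 q1-0->q1 q1-1->q2 q2-0->q2 q2-1->q2

This is the complement of 'contains `01`'. Use the same substring-matching states — q0 through q2 holding how much of `01` has just been matched — but flip the accepting set: everything except the trap q2 accepts.
3 states suffice.
        0   1  
>* q0   q1  q0 
 * q1   q1  q2 
   q2   q2  q2 
(> = start, * = accepting)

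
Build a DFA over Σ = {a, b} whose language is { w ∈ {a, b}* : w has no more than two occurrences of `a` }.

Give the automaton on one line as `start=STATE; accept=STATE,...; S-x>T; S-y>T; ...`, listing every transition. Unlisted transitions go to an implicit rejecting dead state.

Only the number of `a`s matters, and only up to 3. Make a chain q0 → q1 → q2 → q3 advanced by each `a` (with q3 absorbing); every other symbol self-loops. The accepting set is {q0, q1, q2}.
4 states suffice.
        a   b  
>* q0   q1  q0 
 * q1   q2  q1 
 * q2   q3  q2 
   q3   q3  q3 
(> = start, * = accepting)

start=q0; accept=q0,q1,q2; q0-a>q1; q0-b>q0; q1-a>q2; q1-b>q1; q2-a>q3; q2-b>q2; q3-a>q3; q3-b>q3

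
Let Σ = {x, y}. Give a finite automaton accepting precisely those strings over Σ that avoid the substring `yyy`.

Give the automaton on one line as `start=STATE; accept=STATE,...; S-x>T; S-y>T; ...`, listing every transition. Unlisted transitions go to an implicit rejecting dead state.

Track partial matches of the forbidden pattern `yyy`. State s3 is a dead state reached once `yyy` has occurred; every other state accepts. s0 means no part of `yyy` is currently matched.
With 4 states:
        x   y  
>* s0   s0  s1 
 * s1   s0  s2 
 * s2   s0  s3 
   s3   s3  s3 
(> = start, * = accepting)

start=s0; accept=s0,s1,s2; s0-x>s0; s0-y>s1; s1-x>s0; s1-y>s2; s2-x>s0; s2-y>s3; s3-x>s3; s3-y>s3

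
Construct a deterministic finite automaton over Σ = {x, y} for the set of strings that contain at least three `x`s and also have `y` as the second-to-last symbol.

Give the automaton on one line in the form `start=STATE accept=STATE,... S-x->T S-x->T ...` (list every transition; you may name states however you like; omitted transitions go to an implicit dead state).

start=A accept=N,Q,R,S A-x->B A-y->C B-x->D B-y->E C-x->F C-y->G D-x->H D-y->I E-x->J E-y->K F-x->D F-y->E G-x->F G-y->G H-x->L H-y->M I-x->N I-y->O J-x->H J-y->I K-x->J K-y->K L-x->L L-y->P M-x->Q M-y->R N-x->L N-y->M O-x->N O-y->O P-x->Q P-y->S Q-x->L Q-y->P R-x->Q R-y->R S-x->Q S-y->S

Build one automaton per condition and run them in lockstep. One (5 states) tracks the count of `x`s, saturating at 4; the other (7 states) tracks the last 2 symbols read. Each combined state is a pair, one component from each; accept when both components accept.
       x  y 
>  A   B  C 
   B   D  E 
   C   F  G 
   D   H  I 
   E   J  K 
   F   D  E 
   G   F  G 
   H   L  M 
   I   N  O 
   J   H  I 
   K   J  K 
   L   L  P 
   M   Q  R 
 * N   L  M 
   O   N  O 
   P   Q  S 
 * Q   L  P 
 * R   Q  R 
 * S   Q  S 
(> = start, * = accepting)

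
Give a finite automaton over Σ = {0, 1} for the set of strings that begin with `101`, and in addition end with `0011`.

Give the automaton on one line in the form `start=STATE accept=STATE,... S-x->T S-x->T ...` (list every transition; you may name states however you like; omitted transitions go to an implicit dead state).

Handle the two conditions separately and then intersect. The first has 5 states tracking whether the input so far still matches the prefix `101`; the second has 5 states tracking how much of the suffix `0011` has currently been matched. A product state is a pair (one from each), accepting exactly when both do. Minimizing collapses redundant product states.
A 9-state machine:
        0   1  
>  q0   q1  q2 
   q1   q1  q1 
   q2   q3  q1 
   q3   q1  q4 
   q4   q5  q4 
   q5   q6  q4 
   q6   q6  q7 
   q7   q5  q8 
 * q8   q5  q4 
(> = start, * = accepting)

start=q0 accept=q8 q0-0->q1 q0-1->q2 q1-0->q1 q1-1->q1 q2-0->q3 q2-1->q1 q3-0->q1 q3-1->q4 q4-0->q5 q4-1->q4 q5-0->q6 q5-1->q4 q6-0->q6 q6-1->q7 q7-0->q5 q7-1->q8 q8-0->q5 q8-1->q4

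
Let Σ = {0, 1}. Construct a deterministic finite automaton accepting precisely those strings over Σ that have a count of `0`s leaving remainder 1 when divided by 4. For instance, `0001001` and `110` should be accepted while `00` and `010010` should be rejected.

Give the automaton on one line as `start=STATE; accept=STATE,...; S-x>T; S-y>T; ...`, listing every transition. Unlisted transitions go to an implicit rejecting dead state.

start=S0; accept=S1; S0-0>S1; S0-1>S0; S1-0>S2; S1-1>S1; S2-0>S3; S2-1>S2; S3-0>S0; S3-1>S3

The only thing that matters is how many `0`s have appeared, reduced mod 4. Use one state per residue: S0 for 0, …, S3 for 3. Reading `0` moves to the next residue; anything else stays put. S1 is accepting.
        0   1  
>  S0   S1  S0 
 * S1   S2  S1 
   S2   S3  S2 
   S3   S0  S3 
(> = start, * = accepting)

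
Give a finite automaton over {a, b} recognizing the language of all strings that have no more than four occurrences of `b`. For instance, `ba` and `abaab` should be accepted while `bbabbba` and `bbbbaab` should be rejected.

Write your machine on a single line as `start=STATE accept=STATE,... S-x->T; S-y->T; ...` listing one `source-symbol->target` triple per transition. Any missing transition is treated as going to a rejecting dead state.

start=q0; accept=q0,q1,q2,q3,q4; q0-a->q0; q0-b->q1; q1-a->q1; q1-b->q2; q2-a->q2; q2-b->q3; q3-a->q3; q3-b->q4; q4-a->q4; q4-b->q5; q5-a->q5; q5-b->q5

Count `b`s, saturating at 5: states q0 through q4 mean 0 through 4 `b`s seen; q5 means more than 4. Each `b` increments (capped at q5); other symbols loop. Accept from {q0, q1, q2, q3, q4}.
With 6 states:
        a   b  
>* q0   q0  q1 
 * q1   q1  q2 
 * q2   q2  q3 
 * q3   q3  q4 
 * q4   q4  q5 
   q5   q5  q5 
(> = start, * = accepting)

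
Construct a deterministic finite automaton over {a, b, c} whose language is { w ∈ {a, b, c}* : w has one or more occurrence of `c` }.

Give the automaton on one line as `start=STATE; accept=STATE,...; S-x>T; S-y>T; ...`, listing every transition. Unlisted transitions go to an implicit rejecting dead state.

start=q0; accept=q1,q2; q0-a>q0; q0-b>q0; q0-c>q1; q1-a>q1; q1-b>q1; q1-c>q2; q2-a>q2; q2-b>q2; q2-c>q2

Only the number of `c`s matters, and only up to 2. Make a chain q0 → q1 → q2 advanced by each `c` (with q2 absorbing); every other symbol self-loops. The accepting set is {q1, q2}.
A 3-state machine:
        a   b   c  
>  q0   q0  q0  q1 
 * q1   q1  q1  q2 
 * q2   q2  q2  q2 
(> = start, * = accepting)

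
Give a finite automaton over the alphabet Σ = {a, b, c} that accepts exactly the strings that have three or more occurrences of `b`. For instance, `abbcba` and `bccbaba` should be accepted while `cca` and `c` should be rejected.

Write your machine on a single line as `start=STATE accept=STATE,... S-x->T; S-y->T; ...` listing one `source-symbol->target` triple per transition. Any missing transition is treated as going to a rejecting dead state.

Only the number of `b`s matters, and only up to 4. Make a chain s0 → s1 → s2 → s3 → s4 advanced by each `b` (with s4 absorbing); every other symbol self-loops. The accepting set is {s3, s4}.
        a   b   c  
>  s0   s0  s1  s0 
   s1   s1  s2  s1 
   s2   s2  s3  s2 
 * s3   s3  s4  s3 
 * s4   s4  s4  s4 
(> = start, * = accepting)

start=s0; accept=s3,s4; s0-a->s0; s0-b->s1; s0-c->s0; s1-a->s1; s1-b->s2; s1-c->s1; s2-a->s2; s2-b->s3; s2-c->s2; s3-a->s3; s3-b->s4; s3-c->s3; s4-a->s4; s4-b->s4; s4-c->s4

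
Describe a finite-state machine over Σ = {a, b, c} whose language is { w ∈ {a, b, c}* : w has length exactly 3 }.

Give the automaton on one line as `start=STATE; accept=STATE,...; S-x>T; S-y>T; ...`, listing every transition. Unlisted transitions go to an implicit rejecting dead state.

start=s0; accept=s3; s0-a>s1; s0-b>s1; s0-c>s1; s1-a>s2; s1-b>s2; s1-c>s2; s2-a>s3; s2-b>s3; s2-c>s3; s3-a>s4; s3-b>s4; s3-c>s4; s4-a>s4; s4-b>s4; s4-c>s4

We only need to distinguish lengths 0, 1, …, 3, and '>3'. Chain s0 → s1 → s2 → s3 → s4 on every symbol, with s4 looping. Accepting states: {s3}.
5 states suffice.
        a   b   c  
>  s0   s1  s1  s1 
   s1   s2  s2  s2 
   s2   s3  s3  s3 
 * s3   s4  s4  s4 
   s4   s4  s4  s4 
(> = start, * = accepting)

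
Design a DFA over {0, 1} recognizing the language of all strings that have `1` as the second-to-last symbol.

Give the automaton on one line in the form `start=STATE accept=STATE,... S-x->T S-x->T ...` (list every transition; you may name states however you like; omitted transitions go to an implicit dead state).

start=s0 accept=s5,s6 s0-0->s1 s0-1->s2 s1-0->s3 s1-1->s4 s2-0->s5 s2-1->s6 s3-0->s3 s3-1->s4 s4-0->s5 s4-1->s6 s5-0->s3 s5-1->s4 s6-0->s5 s6-1->s6

A DFA must remember the last 2 symbols (since which symbol is second-to-last isn't known until the input ends). Use one state per possible window of the last ≤2 symbols; accept from those whose window starts with `1`.
        0   1  
>  s0   s1  s2 
   s1   s3  s4 
   s2   s5  s6 
   s3   s3  s4 
   s4   s5  s6 
 * s5   s3  s4 
 * s6   s5  s6 
(> = start, * = accepting)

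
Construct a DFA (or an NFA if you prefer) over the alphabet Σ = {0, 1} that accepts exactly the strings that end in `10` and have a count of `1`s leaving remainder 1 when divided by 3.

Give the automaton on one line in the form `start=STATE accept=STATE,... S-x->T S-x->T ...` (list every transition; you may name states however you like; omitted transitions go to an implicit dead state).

start=S0 accept=S2 S0-0->S0 S0-1->S1 S1-0->S2 S1-1->S3 S2-0->S4 S2-1->S3 S3-0->S5 S3-1->S6 S4-0->S4 S4-1->S3 S5-0->S7 S5-1->S6 S6-0->S8 S6-1->S1 S7-0->S7 S7-1->S6 S8-0->S0 S8-1->S1

Handle the two conditions separately and then intersect. The first has 3 states tracking how much of the suffix `10` has currently been matched; the second has 3 states tracking the count of `1`s modulo 3. A product state is a pair (one from each), accepting exactly when both do.
With 9 states:
        0   1  
>  S0   S0  S1 
   S1   S2  S3 
 * S2   S4  S3 
   S3   S5  S6 
   S4   S4  S3 
   S5   S7  S6 
   S6   S8  S1 
   S7   S7  S6 
   S8   S0  S1 
(> = start, * = accepting)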